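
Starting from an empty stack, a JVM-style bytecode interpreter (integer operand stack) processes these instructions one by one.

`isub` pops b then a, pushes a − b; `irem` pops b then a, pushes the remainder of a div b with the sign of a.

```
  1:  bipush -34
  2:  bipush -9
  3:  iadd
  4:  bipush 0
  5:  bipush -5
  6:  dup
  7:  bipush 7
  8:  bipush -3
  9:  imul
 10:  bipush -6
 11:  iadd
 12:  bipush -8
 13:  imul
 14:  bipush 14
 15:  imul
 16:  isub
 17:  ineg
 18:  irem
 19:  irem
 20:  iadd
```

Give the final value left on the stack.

-43

bipush -34  [-34]
bipush -9   [-34, -9]
iadd        [-43]
bipush 0    [-43, 0]
bipush -5   [-43, 0, -5]
dup         [-43, 0, -5, -5]
bipush 7    [-43, 0, -5, -5, 7]
bipush -3   [-43, 0, -5, -5, 7, -3]
imul        [-43, 0, -5, -5, -21]
bipush -6   [-43, 0, -5, -5, -21, -6]
iadd        [-43, 0, -5, -5, -27]
bipush -8   [-43, 0, -5, -5, -27, -8]
imul        [-43, 0, -5, -5, 216]
bipush 14   [-43, 0, -5, -5, 216, 14]
imul        [-43, 0, -5, -5, 3024]
isub        [-43, 0, -5, -3029]
ineg        [-43, 0, -5, 3029]
irem        [-43, 0, -5]
irem        [-43, 0]
iadd        [-43]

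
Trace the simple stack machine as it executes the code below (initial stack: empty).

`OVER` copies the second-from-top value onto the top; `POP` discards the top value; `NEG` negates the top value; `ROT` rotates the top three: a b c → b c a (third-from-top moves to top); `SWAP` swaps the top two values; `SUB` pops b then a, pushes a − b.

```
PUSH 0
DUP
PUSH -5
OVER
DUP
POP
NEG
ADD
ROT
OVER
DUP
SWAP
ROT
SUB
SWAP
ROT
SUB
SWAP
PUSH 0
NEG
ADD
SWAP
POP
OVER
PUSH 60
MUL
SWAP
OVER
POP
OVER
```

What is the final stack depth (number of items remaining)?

4

PUSH 0  -> 0
DUP     -> 0 0
PUSH -5 -> 0 0 -5
OVER    -> 0 0 -5 0
DUP     -> 0 0 -5 0 0
POP     -> 0 0 -5 0
NEG     -> 0 0 -5 0
ADD     -> 0 0 -5
ROT     -> 0 -5 0
OVER    -> 0 -5 0 -5
DUP     -> 0 -5 0 -5 -5
SWAP    -> 0 -5 0 -5 -5
ROT     -> 0 -5 -5 -5 0
SUB     -> 0 -5 -5 -5
SWAP    -> 0 -5 -5 -5
ROT     -> 0 -5 -5 -5
SUB     -> 0 -5 0
SWAP    -> 0 0 -5
PUSH 0  -> 0 0 -5 0
NEG     -> 0 0 -5 0
ADD     -> 0 0 -5
SWAP    -> 0 -5 0
POP     -> 0 -5
OVER    -> 0 -5 0
PUSH 60 -> 0 -5 0 60
MUL     -> 0 -5 0
SWAP    -> 0 0 -5
OVER    -> 0 0 -5 0
POP     -> 0 0 -5
OVER    -> 0 0 -5 0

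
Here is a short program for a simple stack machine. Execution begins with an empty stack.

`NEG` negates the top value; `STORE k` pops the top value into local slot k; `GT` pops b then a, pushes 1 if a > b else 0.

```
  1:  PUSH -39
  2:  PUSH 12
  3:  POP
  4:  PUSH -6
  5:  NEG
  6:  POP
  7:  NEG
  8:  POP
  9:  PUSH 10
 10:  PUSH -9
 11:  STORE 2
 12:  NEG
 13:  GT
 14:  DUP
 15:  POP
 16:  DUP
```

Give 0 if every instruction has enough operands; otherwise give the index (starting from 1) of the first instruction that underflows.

13

PUSH -39  [-39]
PUSH 12   [-39, 12]
POP       [-39]
PUSH -6   [-39, -6]
NEG       [-39, 6]
POP       [-39]
NEG       [39]
POP       []
PUSH 10   [10]
PUSH -9   [10, -9]
STORE 2   [10]
NEG       [-10]
GT  — needs 2 operands, stack has 1 → underflow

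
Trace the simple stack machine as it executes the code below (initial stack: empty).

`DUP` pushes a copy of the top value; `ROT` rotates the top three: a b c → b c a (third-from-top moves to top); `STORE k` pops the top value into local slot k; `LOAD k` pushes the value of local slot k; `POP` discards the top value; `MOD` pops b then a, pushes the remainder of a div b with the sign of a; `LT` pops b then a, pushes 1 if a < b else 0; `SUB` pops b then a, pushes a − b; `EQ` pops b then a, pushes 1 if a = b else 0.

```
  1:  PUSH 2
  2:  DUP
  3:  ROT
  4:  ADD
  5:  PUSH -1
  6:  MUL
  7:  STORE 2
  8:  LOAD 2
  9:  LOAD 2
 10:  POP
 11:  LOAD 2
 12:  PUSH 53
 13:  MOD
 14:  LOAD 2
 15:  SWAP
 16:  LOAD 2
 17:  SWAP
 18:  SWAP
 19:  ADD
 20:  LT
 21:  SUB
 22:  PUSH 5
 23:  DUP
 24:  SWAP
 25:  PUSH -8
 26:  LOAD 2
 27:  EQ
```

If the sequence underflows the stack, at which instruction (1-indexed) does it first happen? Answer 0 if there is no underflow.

PUSH 2 : [2]
DUP    : [2, 2]
ROT  — needs 3 operands, stack has 2 → underflow

3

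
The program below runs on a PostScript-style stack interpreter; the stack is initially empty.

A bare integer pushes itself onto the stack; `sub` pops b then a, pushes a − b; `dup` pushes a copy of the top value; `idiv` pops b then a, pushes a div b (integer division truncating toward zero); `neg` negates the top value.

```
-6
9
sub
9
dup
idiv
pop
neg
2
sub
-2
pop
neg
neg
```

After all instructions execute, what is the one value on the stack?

13

-6   : -6
9    : -6 9
sub  : -15
9    : -15 9
dup  : -15 9 9
idiv : -15 1
pop  : -15
neg  : 15
2    : 15 2
sub  : 13
-2   : 13 -2
pop  : 13
neg  : -13
neg  : 13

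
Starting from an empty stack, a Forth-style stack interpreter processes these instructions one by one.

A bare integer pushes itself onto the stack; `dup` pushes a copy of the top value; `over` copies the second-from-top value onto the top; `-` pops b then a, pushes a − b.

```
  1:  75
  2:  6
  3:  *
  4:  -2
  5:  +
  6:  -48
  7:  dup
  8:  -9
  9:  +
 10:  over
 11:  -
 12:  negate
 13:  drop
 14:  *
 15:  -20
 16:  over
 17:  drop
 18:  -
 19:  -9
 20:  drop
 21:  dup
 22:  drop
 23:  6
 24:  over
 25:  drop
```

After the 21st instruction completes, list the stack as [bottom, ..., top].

75      [75]
6       [75, 6]
*       [450]
-2      [450, -2]
+       [448]
-48     [448, -48]
dup     [448, -48, -48]
-9      [448, -48, -48, -9]
+       [448, -48, -57]
over    [448, -48, -57, -48]
-       [448, -48, -9]
negate  [448, -48, 9]
drop    [448, -48]
*       [-21504]
-20     [-21504, -20]
over    [-21504, -20, -21504]
drop    [-21504, -20]
-       [-21484]
-9      [-21484, -9]
drop    [-21484]
dup     [-21484, -21484]

[-21484, -21484]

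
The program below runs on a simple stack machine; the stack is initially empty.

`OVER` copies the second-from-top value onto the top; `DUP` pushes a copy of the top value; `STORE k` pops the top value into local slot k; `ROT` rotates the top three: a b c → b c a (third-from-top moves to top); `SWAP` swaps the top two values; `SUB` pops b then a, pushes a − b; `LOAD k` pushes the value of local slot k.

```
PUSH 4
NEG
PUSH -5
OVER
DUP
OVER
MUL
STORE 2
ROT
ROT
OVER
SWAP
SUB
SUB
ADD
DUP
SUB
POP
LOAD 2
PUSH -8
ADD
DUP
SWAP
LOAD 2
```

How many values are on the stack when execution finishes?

3

PUSH 4   [4]
NEG      [-4]
PUSH -5  [-4, -5]
OVER     [-4, -5, -4]
DUP      [-4, -5, -4, -4]
OVER     [-4, -5, -4, -4, -4]
MUL      [-4, -5, -4, 16]
STORE 2  [-4, -5, -4]
ROT      [-5, -4, -4]
ROT      [-4, -4, -5]
OVER     [-4, -4, -5, -4]
SWAP     [-4, -4, -4, -5]
SUB      [-4, -4, 1]
SUB      [-4, -5]
ADD      [-9]
DUP      [-9, -9]
SUB      [0]
POP      []
LOAD 2   [16]
PUSH -8  [16, -8]
ADD      [8]
DUP      [8, 8]
SWAP     [8, 8]
LOAD 2   [8, 8, 16]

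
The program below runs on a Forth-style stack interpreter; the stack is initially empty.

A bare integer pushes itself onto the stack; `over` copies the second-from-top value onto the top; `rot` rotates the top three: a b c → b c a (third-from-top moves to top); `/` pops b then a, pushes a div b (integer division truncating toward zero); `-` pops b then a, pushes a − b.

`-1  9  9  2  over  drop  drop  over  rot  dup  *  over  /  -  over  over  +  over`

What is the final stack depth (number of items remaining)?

5

-1    -1
9     -1 9
9     -1 9 9
2     -1 9 9 2
over  -1 9 9 2 9
drop  -1 9 9 2
drop  -1 9 9
over  -1 9 9 9
rot   -1 9 9 9
dup   -1 9 9 9 9
*     -1 9 9 81
over  -1 9 9 81 9
/     -1 9 9 9
-     -1 9 0
over  -1 9 0 9
over  -1 9 0 9 0
+     -1 9 0 9
over  -1 9 0 9 0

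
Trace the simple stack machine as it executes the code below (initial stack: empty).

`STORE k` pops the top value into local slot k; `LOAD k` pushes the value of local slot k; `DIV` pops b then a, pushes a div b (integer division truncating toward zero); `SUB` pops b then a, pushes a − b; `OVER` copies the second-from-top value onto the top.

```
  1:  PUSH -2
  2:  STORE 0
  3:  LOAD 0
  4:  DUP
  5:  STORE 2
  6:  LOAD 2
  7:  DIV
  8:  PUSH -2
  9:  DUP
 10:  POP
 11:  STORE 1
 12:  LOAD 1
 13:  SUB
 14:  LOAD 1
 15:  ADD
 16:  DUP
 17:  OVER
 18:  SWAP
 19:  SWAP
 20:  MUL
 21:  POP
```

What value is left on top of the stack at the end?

PUSH -2 : -2
STORE 0 : (empty)
LOAD 0  : -2
DUP     : -2 -2
STORE 2 : -2
LOAD 2  : -2 -2
DIV     : 1
PUSH -2 : 1 -2
DUP     : 1 -2 -2
POP     : 1 -2
STORE 1 : 1
LOAD 1  : 1 -2
SUB     : 3
LOAD 1  : 3 -2
ADD     : 1
DUP     : 1 1
OVER    : 1 1 1
SWAP    : 1 1 1
SWAP    : 1 1 1
MUL     : 1 1
POP     : 1

1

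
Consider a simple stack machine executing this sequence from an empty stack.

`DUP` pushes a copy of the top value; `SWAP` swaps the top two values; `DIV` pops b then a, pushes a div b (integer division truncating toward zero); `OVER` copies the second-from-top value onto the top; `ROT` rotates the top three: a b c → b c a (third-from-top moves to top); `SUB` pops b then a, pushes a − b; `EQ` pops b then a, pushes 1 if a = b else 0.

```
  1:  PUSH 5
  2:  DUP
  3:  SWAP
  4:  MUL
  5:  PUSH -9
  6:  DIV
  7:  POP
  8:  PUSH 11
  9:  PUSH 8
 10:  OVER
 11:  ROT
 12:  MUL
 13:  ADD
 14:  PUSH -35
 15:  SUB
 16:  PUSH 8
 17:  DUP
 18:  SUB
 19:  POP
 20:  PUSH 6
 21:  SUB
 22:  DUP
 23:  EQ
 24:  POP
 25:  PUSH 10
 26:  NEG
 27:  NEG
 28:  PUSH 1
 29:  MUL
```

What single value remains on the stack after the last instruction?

PUSH 5   -> 5
DUP      -> 5 5
SWAP     -> 5 5
MUL      -> 25
PUSH -9  -> 25 -9
DIV      -> -2
POP      -> (empty)
PUSH 11  -> 11
PUSH 8   -> 11 8
OVER     -> 11 8 11
ROT      -> 8 11 11
MUL      -> 8 121
ADD      -> 129
PUSH -35 -> 129 -35
SUB      -> 164
PUSH 8   -> 164 8
DUP      -> 164 8 8
SUB      -> 164 0
POP      -> 164
PUSH 6   -> 164 6
SUB      -> 158
DUP      -> 158 158
EQ       -> 1
POP      -> (empty)
PUSH 10  -> 10
NEG      -> -10
NEG      -> 10
PUSH 1   -> 10 1
MUL      -> 10

10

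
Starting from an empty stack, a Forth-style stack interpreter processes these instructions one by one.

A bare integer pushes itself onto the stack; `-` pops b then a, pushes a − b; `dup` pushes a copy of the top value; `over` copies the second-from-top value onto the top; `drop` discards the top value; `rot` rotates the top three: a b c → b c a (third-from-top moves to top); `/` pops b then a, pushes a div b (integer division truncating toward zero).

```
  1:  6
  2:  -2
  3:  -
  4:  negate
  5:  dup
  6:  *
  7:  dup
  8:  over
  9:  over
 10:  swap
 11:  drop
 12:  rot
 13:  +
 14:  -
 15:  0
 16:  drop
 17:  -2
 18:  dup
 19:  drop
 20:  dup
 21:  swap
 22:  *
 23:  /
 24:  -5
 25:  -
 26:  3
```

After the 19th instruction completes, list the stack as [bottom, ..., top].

[-64, -2]

6      : 6
-2     : 6 -2
-      : 8
negate : -8
dup    : -8 -8
*      : 64
dup    : 64 64
over   : 64 64 64
over   : 64 64 64 64
swap   : 64 64 64 64
drop   : 64 64 64
rot    : 64 64 64
+      : 64 128
-      : -64
0      : -64 0
drop   : -64
-2     : -64 -2
dup    : -64 -2 -2
drop   : -64 -2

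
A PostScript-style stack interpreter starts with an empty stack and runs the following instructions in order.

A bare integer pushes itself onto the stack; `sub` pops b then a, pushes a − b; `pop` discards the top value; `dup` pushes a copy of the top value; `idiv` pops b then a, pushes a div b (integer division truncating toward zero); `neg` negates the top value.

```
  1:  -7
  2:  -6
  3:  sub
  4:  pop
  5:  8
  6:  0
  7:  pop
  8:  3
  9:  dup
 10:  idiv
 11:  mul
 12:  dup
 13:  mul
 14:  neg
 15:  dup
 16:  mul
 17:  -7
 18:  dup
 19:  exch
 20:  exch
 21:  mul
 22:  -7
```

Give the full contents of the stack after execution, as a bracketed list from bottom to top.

[4096, 49, -7]

-7   -> -7
-6   -> -7 -6
sub  -> -1
pop  -> (empty)
8    -> 8
0    -> 8 0
pop  -> 8
3    -> 8 3
dup  -> 8 3 3
idiv -> 8 1
mul  -> 8
dup  -> 8 8
mul  -> 64
neg  -> -64
dup  -> -64 -64
mul  -> 4096
-7   -> 4096 -7
dup  -> 4096 -7 -7
exch -> 4096 -7 -7
exch -> 4096 -7 -7
mul  -> 4096 49
-7   -> 4096 49 -7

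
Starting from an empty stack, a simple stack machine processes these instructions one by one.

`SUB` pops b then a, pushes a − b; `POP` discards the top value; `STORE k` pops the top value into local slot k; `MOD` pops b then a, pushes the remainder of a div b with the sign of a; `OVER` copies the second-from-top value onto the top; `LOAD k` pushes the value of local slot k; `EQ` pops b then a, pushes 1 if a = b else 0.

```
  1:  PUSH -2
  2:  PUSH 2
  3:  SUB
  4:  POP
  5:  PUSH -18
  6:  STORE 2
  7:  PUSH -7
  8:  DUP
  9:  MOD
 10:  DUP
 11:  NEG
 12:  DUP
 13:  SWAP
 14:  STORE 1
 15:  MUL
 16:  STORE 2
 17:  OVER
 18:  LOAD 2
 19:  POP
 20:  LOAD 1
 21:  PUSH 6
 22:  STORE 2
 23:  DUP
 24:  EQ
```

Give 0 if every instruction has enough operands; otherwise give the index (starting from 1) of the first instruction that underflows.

17

PUSH -2  : [-2]
PUSH 2   : [-2, 2]
SUB      : [-4]
POP      : []
PUSH -18 : [-18]
STORE 2  : []
PUSH -7  : [-7]
DUP      : [-7, -7]
MOD      : [0]
DUP      : [0, 0]
NEG      : [0, 0]
DUP      : [0, 0, 0]
SWAP     : [0, 0, 0]
STORE 1  : [0, 0]
MUL      : [0]
STORE 2  : []
OVER  — needs 2 operands, stack has 0 → underflow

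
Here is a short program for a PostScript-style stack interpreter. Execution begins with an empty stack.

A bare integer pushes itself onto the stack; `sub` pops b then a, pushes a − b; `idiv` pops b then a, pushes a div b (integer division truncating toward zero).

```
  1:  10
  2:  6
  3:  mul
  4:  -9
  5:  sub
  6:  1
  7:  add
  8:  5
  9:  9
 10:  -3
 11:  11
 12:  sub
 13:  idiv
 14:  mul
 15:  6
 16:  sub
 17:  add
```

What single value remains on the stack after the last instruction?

64

10   : [10]
6    : [10, 6]
mul  : [60]
-9   : [60, -9]
sub  : [69]
1    : [69, 1]
add  : [70]
5    : [70, 5]
9    : [70, 5, 9]
-3   : [70, 5, 9, -3]
11   : [70, 5, 9, -3, 11]
sub  : [70, 5, 9, -14]
idiv : [70, 5, 0]
mul  : [70, 0]
6    : [70, 0, 6]
sub  : [70, -6]
add  : [64]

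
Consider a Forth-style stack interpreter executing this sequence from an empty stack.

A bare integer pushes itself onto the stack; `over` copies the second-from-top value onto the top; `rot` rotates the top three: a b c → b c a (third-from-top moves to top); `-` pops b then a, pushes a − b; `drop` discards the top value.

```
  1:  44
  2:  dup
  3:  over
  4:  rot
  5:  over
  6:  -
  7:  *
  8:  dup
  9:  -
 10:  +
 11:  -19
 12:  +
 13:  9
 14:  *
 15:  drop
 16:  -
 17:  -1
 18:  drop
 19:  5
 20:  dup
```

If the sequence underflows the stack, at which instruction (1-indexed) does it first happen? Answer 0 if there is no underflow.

44   → 44
dup  → 44 44
over → 44 44 44
rot  → 44 44 44
over → 44 44 44 44
-    → 44 44 0
*    → 44 0
dup  → 44 0 0
-    → 44 0
+    → 44
-19  → 44 -19
+    → 25
9    → 25 9
*    → 225
drop → (empty)
-  — needs 2 operands, stack has 0 → underflow

16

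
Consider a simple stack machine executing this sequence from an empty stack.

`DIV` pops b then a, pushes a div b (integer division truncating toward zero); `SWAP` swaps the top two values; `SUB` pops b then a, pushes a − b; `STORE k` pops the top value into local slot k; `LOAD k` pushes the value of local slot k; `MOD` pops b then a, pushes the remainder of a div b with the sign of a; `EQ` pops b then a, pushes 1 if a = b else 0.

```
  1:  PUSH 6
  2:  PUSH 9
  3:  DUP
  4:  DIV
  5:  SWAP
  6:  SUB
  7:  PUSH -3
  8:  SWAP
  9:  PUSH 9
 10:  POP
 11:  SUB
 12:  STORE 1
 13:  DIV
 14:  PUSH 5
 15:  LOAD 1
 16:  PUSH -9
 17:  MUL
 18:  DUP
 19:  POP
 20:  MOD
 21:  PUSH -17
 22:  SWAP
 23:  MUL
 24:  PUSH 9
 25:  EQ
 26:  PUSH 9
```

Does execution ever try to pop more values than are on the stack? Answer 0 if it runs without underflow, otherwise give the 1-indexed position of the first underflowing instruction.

PUSH 6  -> 6
PUSH 9  -> 6 9
DUP     -> 6 9 9
DIV     -> 6 1
SWAP    -> 1 6
SUB     -> -5
PUSH -3 -> -5 -3
SWAP    -> -3 -5
PUSH 9  -> -3 -5 9
POP     -> -3 -5
SUB     -> 2
STORE 1 -> (empty)
DIV  — needs 2 operands, stack has 0 → underflow

13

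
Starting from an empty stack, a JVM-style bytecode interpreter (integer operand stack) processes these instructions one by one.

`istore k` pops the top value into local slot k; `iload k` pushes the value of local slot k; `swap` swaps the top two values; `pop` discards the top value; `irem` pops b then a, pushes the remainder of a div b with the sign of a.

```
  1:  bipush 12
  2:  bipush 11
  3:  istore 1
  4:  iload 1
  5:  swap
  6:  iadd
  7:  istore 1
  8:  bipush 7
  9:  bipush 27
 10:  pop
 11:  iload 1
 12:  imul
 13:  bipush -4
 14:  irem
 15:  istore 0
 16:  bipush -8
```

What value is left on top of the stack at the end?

bipush 12 → [12]
bipush 11 → [12, 11]
istore 1  → [12]
iload 1   → [12, 11]
swap      → [11, 12]
iadd      → [23]
istore 1  → []
bipush 7  → [7]
bipush 27 → [7, 27]
pop       → [7]
iload 1   → [7, 23]
imul      → [161]
bipush -4 → [161, -4]
irem      → [1]
istore 0  → []
bipush -8 → [-8]

-8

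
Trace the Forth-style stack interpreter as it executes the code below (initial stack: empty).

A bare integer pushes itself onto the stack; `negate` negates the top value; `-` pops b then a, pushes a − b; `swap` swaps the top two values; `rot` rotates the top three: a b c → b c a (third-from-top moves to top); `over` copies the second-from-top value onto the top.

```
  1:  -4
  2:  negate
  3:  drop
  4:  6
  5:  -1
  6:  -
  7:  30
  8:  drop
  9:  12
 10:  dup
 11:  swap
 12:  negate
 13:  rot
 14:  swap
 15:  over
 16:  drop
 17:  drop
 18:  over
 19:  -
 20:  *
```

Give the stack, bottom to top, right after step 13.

[12, -12, 7]

-4      -4
negate  4
drop    (empty)
6       6
-1      6 -1
-       7
30      7 30
drop    7
12      7 12
dup     7 12 12
swap    7 12 12
negate  7 12 -12
rot     12 -12 7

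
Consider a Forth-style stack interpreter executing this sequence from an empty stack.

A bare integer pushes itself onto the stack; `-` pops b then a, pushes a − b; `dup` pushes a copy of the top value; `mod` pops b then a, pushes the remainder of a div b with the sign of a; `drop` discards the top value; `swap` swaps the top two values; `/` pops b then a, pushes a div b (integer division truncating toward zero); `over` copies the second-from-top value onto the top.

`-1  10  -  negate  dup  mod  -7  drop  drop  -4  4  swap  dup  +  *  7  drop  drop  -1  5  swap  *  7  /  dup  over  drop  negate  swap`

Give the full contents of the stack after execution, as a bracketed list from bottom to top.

-1     : [-1]
10     : [-1, 10]
-      : [-11]
negate : [11]
dup    : [11, 11]
mod    : [0]
-7     : [0, -7]
drop   : [0]
drop   : []
-4     : [-4]
4      : [-4, 4]
swap   : [4, -4]
dup    : [4, -4, -4]
+      : [4, -8]
*      : [-32]
7      : [-32, 7]
drop   : [-32]
drop   : []
-1     : [-1]
5      : [-1, 5]
swap   : [5, -1]
*      : [-5]
7      : [-5, 7]
/      : [0]
dup    : [0, 0]
over   : [0, 0, 0]
drop   : [0, 0]
negate : [0, 0]
swap   : [0, 0]

[0, 0]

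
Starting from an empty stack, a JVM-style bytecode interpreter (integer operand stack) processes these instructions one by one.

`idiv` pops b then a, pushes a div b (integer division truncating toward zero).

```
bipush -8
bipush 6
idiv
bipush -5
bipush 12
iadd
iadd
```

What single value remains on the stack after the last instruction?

bipush -8 → [-8]
bipush 6  → [-8, 6]
idiv      → [-1]
bipush -5 → [-1, -5]
bipush 12 → [-1, -5, 12]
iadd      → [-1, 7]
iadd      → [6]

6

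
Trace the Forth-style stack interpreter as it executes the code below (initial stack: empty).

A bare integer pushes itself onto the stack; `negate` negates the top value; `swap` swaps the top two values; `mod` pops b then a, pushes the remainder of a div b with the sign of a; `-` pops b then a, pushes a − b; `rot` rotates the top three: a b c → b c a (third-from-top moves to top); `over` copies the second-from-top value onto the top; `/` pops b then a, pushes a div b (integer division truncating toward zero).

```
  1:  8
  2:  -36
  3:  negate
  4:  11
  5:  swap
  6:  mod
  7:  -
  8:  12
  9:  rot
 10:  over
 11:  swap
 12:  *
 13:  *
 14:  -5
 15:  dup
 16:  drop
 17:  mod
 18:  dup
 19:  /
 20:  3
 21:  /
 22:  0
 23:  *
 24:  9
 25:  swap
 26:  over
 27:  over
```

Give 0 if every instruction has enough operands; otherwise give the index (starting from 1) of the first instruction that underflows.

9

8      → [8]
-36    → [8, -36]
negate → [8, 36]
11     → [8, 36, 11]
swap   → [8, 11, 36]
mod    → [8, 11]
-      → [-3]
12     → [-3, 12]
rot  — needs 3 operands, stack has 2 → underflow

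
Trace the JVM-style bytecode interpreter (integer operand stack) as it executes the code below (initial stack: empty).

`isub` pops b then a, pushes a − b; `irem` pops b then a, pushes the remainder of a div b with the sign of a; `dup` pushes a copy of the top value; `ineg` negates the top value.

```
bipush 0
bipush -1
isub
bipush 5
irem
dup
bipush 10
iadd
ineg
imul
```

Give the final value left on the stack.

-11

bipush 0  : 0
bipush -1 : 0 -1
isub      : 1
bipush 5  : 1 5
irem      : 1
dup       : 1 1
bipush 10 : 1 1 10
iadd      : 1 11
ineg      : 1 -11
imul      : -11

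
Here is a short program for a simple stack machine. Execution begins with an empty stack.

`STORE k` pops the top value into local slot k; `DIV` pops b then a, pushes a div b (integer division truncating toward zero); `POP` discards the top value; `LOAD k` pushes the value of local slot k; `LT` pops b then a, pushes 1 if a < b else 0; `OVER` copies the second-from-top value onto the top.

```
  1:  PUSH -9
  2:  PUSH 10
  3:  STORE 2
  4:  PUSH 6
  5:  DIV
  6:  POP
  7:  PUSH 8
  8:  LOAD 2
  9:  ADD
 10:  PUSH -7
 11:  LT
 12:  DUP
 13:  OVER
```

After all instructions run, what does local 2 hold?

10

PUSH -9 → [-9]
PUSH 10 → [-9, 10]
STORE 2 → [-9]
PUSH 6  → [-9, 6]
DIV     → [-1]
POP     → []
PUSH 8  → [8]
LOAD 2  → [8, 10]
ADD     → [18]
PUSH -7 → [18, -7]
LT      → [0]
DUP     → [0, 0]
OVER    → [0, 0, 0]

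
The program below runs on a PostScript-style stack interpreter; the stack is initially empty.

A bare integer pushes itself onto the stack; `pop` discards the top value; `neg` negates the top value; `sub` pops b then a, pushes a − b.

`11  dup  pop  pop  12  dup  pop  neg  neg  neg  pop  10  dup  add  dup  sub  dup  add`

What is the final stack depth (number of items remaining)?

1

11  : 11
dup : 11 11
pop : 11
pop : (empty)
12  : 12
dup : 12 12
pop : 12
neg : -12
neg : 12
neg : -12
pop : (empty)
10  : 10
dup : 10 10
add : 20
dup : 20 20
sub : 0
dup : 0 0
add : 0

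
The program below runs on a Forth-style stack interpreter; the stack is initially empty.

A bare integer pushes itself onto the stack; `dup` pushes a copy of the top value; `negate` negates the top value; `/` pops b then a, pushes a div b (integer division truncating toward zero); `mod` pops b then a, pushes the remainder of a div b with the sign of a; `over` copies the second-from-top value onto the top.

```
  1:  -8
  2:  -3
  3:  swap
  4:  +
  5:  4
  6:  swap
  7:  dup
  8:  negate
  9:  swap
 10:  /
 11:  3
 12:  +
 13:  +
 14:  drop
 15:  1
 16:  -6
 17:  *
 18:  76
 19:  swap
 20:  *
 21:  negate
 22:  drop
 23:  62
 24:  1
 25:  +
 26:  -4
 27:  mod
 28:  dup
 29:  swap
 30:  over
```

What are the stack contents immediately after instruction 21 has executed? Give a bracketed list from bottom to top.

[456]

-8     : -8
-3     : -8 -3
swap   : -3 -8
+      : -11
4      : -11 4
swap   : 4 -11
dup    : 4 -11 -11
negate : 4 -11 11
swap   : 4 11 -11
/      : 4 -1
3      : 4 -1 3
+      : 4 2
+      : 6
drop   : (empty)
1      : 1
-6     : 1 -6
*      : -6
76     : -6 76
swap   : 76 -6
*      : -456
negate : 456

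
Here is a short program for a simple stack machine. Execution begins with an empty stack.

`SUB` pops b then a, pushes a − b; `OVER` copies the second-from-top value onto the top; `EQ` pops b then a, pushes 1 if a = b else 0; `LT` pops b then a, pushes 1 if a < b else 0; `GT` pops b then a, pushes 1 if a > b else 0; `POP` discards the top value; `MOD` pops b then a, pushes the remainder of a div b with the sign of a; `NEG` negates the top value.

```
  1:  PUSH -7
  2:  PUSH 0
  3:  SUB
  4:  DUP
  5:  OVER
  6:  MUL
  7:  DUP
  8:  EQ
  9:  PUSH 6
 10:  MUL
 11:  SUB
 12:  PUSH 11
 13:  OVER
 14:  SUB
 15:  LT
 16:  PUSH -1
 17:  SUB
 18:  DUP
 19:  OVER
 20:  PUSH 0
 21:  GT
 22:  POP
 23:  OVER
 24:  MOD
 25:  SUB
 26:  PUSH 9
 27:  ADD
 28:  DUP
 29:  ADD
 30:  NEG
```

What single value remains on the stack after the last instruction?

-22

PUSH -7  -7
PUSH 0   -7 0
SUB      -7
DUP      -7 -7
OVER     -7 -7 -7
MUL      -7 49
DUP      -7 49 49
EQ       -7 1
PUSH 6   -7 1 6
MUL      -7 6
SUB      -13
PUSH 11  -13 11
OVER     -13 11 -13
SUB      -13 24
LT       1
PUSH -1  1 -1
SUB      2
DUP      2 2
OVER     2 2 2
PUSH 0   2 2 2 0
GT       2 2 1
POP      2 2
OVER     2 2 2
MOD      2 0
SUB      2
PUSH 9   2 9
ADD      11
DUP      11 11
ADD      22
NEG      -22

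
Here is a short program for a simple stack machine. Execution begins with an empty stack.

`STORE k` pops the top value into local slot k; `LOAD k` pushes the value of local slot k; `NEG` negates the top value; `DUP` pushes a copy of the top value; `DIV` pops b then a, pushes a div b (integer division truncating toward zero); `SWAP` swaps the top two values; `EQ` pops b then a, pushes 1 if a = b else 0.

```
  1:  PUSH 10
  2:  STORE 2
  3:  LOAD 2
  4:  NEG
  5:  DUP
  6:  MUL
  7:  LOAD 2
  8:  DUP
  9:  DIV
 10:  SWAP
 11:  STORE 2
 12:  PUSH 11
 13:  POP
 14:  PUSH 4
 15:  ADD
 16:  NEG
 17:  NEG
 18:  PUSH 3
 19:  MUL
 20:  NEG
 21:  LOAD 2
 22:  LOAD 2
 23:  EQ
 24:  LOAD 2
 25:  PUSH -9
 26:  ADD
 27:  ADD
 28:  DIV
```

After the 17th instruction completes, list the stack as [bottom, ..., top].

[5]

PUSH 10 → [10]
STORE 2 → []
LOAD 2  → [10]
NEG     → [-10]
DUP     → [-10, -10]
MUL     → [100]
LOAD 2  → [100, 10]
DUP     → [100, 10, 10]
DIV     → [100, 1]
SWAP    → [1, 100]
STORE 2 → [1]
PUSH 11 → [1, 11]
POP     → [1]
PUSH 4  → [1, 4]
ADD     → [5]
NEG     → [-5]
NEG     → [5]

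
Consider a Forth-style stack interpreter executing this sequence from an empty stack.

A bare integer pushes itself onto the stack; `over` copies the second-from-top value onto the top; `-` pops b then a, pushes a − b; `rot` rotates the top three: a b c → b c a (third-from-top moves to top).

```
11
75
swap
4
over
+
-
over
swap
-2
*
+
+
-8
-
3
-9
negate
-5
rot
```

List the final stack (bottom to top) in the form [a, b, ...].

11     -> [11]
75     -> [11, 75]
swap   -> [75, 11]
4      -> [75, 11, 4]
over   -> [75, 11, 4, 11]
+      -> [75, 11, 15]
-      -> [75, -4]
over   -> [75, -4, 75]
swap   -> [75, 75, -4]
-2     -> [75, 75, -4, -2]
*      -> [75, 75, 8]
+      -> [75, 83]
+      -> [158]
-8     -> [158, -8]
-      -> [166]
3      -> [166, 3]
-9     -> [166, 3, -9]
negate -> [166, 3, 9]
-5     -> [166, 3, 9, -5]
rot    -> [166, 9, -5, 3]

[166, 9, -5, 3]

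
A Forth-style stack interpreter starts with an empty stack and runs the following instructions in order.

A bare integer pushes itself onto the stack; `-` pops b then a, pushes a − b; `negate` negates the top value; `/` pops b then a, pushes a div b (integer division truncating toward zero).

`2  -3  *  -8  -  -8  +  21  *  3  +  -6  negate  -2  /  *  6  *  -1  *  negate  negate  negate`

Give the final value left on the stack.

2      -> 2
-3     -> 2 -3
*      -> -6
-8     -> -6 -8
-      -> 2
-8     -> 2 -8
+      -> -6
21     -> -6 21
*      -> -126
3      -> -126 3
+      -> -123
-6     -> -123 -6
negate -> -123 6
-2     -> -123 6 -2
/      -> -123 -3
*      -> 369
6      -> 369 6
*      -> 2214
-1     -> 2214 -1
*      -> -2214
negate -> 2214
negate -> -2214
negate -> 2214

2214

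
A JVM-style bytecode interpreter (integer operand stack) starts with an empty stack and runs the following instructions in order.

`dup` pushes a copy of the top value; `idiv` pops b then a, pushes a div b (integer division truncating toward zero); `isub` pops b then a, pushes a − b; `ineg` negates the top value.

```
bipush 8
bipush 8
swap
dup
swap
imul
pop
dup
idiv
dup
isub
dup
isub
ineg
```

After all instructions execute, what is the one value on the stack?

bipush 8 -> [8]
bipush 8 -> [8, 8]
swap     -> [8, 8]
dup      -> [8, 8, 8]
swap     -> [8, 8, 8]
imul     -> [8, 64]
pop      -> [8]
dup      -> [8, 8]
idiv     -> [1]
dup      -> [1, 1]
isub     -> [0]
dup      -> [0, 0]
isub     -> [0]
ineg     -> [0]

0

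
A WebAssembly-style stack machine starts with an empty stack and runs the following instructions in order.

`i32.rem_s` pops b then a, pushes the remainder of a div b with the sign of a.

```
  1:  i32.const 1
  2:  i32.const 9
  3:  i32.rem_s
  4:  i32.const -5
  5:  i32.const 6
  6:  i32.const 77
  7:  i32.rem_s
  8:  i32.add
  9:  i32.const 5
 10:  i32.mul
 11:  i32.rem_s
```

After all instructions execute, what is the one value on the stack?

i32.const 1  -> 1
i32.const 9  -> 1 9
i32.rem_s    -> 1
i32.const -5 -> 1 -5
i32.const 6  -> 1 -5 6
i32.const 77 -> 1 -5 6 77
i32.rem_s    -> 1 -5 6
i32.add      -> 1 1
i32.const 5  -> 1 1 5
i32.mul      -> 1 5
i32.rem_s    -> 1

1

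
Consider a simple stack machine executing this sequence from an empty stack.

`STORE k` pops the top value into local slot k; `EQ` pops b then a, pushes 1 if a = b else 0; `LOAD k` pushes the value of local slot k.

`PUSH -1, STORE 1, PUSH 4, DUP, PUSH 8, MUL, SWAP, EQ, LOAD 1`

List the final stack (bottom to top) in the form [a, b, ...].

[0, -1]

PUSH -1 → [-1]
STORE 1 → []
PUSH 4  → [4]
DUP     → [4, 4]
PUSH 8  → [4, 4, 8]
MUL     → [4, 32]
SWAP    → [32, 4]
EQ      → [0]
LOAD 1  → [0, -1]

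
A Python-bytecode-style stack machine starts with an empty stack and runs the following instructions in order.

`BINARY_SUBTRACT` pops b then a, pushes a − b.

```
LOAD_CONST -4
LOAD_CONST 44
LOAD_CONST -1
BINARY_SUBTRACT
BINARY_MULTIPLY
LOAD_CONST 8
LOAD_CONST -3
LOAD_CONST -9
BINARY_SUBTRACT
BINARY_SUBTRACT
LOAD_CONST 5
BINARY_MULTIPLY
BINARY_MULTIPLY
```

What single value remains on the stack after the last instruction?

LOAD_CONST -4   → [-4]
LOAD_CONST 44   → [-4, 44]
LOAD_CONST -1   → [-4, 44, -1]
BINARY_SUBTRACT → [-4, 45]
BINARY_MULTIPLY → [-180]
LOAD_CONST 8    → [-180, 8]
LOAD_CONST -3   → [-180, 8, -3]
LOAD_CONST -9   → [-180, 8, -3, -9]
BINARY_SUBTRACT → [-180, 8, 6]
BINARY_SUBTRACT → [-180, 2]
LOAD_CONST 5    → [-180, 2, 5]
BINARY_MULTIPLY → [-180, 10]
BINARY_MULTIPLY → [-1800]

-1800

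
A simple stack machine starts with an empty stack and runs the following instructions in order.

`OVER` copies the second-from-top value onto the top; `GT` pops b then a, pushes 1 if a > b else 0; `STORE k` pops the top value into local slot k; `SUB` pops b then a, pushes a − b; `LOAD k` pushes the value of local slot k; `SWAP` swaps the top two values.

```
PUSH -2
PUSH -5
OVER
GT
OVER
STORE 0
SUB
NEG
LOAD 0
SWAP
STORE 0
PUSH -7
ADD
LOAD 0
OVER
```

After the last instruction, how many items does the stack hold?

PUSH -2 : -2
PUSH -5 : -2 -5
OVER    : -2 -5 -2
GT      : -2 0
OVER    : -2 0 -2
STORE 0 : -2 0
SUB     : -2
NEG     : 2
LOAD 0  : 2 -2
SWAP    : -2 2
STORE 0 : -2
PUSH -7 : -2 -7
ADD     : -9
LOAD 0  : -9 2
OVER    : -9 2 -9

3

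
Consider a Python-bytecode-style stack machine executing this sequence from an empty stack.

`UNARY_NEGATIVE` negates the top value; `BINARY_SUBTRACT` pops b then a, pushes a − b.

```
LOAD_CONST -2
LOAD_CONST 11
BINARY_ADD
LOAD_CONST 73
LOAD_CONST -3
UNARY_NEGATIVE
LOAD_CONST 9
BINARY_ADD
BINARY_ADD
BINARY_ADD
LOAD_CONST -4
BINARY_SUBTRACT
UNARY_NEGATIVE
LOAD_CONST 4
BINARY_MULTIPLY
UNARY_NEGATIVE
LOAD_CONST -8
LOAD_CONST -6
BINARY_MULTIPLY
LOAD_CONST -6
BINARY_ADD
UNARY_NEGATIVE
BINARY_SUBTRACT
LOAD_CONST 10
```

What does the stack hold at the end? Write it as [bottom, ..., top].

[434, 10]

LOAD_CONST -2   → [-2]
LOAD_CONST 11   → [-2, 11]
BINARY_ADD      → [9]
LOAD_CONST 73   → [9, 73]
LOAD_CONST -3   → [9, 73, -3]
UNARY_NEGATIVE  → [9, 73, 3]
LOAD_CONST 9    → [9, 73, 3, 9]
BINARY_ADD      → [9, 73, 12]
BINARY_ADD      → [9, 85]
BINARY_ADD      → [94]
LOAD_CONST -4   → [94, -4]
BINARY_SUBTRACT → [98]
UNARY_NEGATIVE  → [-98]
LOAD_CONST 4    → [-98, 4]
BINARY_MULTIPLY → [-392]
UNARY_NEGATIVE  → [392]
LOAD_CONST -8   → [392, -8]
LOAD_CONST -6   → [392, -8, -6]
BINARY_MULTIPLY → [392, 48]
LOAD_CONST -6   → [392, 48, -6]
BINARY_ADD      → [392, 42]
UNARY_NEGATIVE  → [392, -42]
BINARY_SUBTRACT → [434]
LOAD_CONST 10   → [434, 10]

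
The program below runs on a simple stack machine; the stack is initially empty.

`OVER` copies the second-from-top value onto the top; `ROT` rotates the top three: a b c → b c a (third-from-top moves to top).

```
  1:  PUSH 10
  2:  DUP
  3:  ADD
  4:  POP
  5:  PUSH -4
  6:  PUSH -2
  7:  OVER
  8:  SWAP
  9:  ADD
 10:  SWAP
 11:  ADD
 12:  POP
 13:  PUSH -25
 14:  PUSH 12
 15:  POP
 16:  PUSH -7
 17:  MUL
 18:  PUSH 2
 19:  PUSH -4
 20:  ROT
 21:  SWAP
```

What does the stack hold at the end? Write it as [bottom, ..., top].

[2, 175, -4]

PUSH 10  : 10
DUP      : 10 10
ADD      : 20
POP      : (empty)
PUSH -4  : -4
PUSH -2  : -4 -2
OVER     : -4 -2 -4
SWAP     : -4 -4 -2
ADD      : -4 -6
SWAP     : -6 -4
ADD      : -10
POP      : (empty)
PUSH -25 : -25
PUSH 12  : -25 12
POP      : -25
PUSH -7  : -25 -7
MUL      : 175
PUSH 2   : 175 2
PUSH -4  : 175 2 -4
ROT      : 2 -4 175
SWAP     : 2 175 -4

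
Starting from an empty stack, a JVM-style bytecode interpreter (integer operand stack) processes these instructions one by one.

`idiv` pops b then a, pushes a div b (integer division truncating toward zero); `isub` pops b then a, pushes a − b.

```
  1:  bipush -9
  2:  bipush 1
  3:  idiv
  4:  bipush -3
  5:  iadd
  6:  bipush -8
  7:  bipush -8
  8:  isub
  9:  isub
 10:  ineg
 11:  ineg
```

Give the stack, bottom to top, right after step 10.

[12]

bipush -9 → [-9]
bipush 1  → [-9, 1]
idiv      → [-9]
bipush -3 → [-9, -3]
iadd      → [-12]
bipush -8 → [-12, -8]
bipush -8 → [-12, -8, -8]
isub      → [-12, 0]
isub      → [-12]
ineg      → [12]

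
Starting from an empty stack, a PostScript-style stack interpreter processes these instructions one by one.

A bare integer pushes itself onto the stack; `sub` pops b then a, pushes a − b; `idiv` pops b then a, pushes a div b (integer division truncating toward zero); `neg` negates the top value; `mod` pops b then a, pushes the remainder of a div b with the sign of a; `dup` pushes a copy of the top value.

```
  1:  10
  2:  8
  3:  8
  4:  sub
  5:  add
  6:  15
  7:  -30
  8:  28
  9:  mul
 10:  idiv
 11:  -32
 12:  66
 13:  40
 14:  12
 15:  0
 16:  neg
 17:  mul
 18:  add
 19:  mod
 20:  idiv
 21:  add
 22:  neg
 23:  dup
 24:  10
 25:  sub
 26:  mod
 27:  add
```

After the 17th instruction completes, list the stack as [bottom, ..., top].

[10, 0, -32, 66, 40, 0]

10   → [10]
8    → [10, 8]
8    → [10, 8, 8]
sub  → [10, 0]
add  → [10]
15   → [10, 15]
-30  → [10, 15, -30]
28   → [10, 15, -30, 28]
mul  → [10, 15, -840]
idiv → [10, 0]
-32  → [10, 0, -32]
66   → [10, 0, -32, 66]
40   → [10, 0, -32, 66, 40]
12   → [10, 0, -32, 66, 40, 12]
0    → [10, 0, -32, 66, 40, 12, 0]
neg  → [10, 0, -32, 66, 40, 12, 0]
mul  → [10, 0, -32, 66, 40, 0]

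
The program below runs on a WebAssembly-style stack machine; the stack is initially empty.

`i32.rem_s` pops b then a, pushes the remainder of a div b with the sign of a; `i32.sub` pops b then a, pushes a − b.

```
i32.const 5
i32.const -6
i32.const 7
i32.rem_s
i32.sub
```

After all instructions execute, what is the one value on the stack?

11

i32.const 5   [5]
i32.const -6  [5, -6]
i32.const 7   [5, -6, 7]
i32.rem_s     [5, -6]
i32.sub       [11]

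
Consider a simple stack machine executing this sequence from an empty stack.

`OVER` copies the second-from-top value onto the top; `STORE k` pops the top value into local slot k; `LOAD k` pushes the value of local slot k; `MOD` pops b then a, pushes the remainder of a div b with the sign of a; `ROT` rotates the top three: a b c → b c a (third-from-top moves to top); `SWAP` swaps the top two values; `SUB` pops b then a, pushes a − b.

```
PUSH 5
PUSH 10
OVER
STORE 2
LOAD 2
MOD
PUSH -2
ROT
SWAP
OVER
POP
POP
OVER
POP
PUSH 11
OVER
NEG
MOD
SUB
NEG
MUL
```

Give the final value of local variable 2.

PUSH 5  → 5
PUSH 10 → 5 10
OVER    → 5 10 5
STORE 2 → 5 10
LOAD 2  → 5 10 5
MOD     → 5 0
PUSH -2 → 5 0 -2
ROT     → 0 -2 5
SWAP    → 0 5 -2
OVER    → 0 5 -2 5
POP     → 0 5 -2
POP     → 0 5
OVER    → 0 5 0
POP     → 0 5
PUSH 11 → 0 5 11
OVER    → 0 5 11 5
NEG     → 0 5 11 -5
MOD     → 0 5 1
SUB     → 0 4
NEG     → 0 -4
MUL     → 0

5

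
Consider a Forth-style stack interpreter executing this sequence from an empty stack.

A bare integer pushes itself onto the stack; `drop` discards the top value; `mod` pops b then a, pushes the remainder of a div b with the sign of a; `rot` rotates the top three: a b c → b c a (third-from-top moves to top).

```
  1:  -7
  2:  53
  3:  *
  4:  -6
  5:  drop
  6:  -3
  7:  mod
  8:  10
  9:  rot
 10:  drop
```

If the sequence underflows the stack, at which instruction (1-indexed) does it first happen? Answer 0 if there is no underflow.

9

-7   : [-7]
53   : [-7, 53]
*    : [-371]
-6   : [-371, -6]
drop : [-371]
-3   : [-371, -3]
mod  : [-2]
10   : [-2, 10]
rot  — needs 3 operands, stack has 2 → underflow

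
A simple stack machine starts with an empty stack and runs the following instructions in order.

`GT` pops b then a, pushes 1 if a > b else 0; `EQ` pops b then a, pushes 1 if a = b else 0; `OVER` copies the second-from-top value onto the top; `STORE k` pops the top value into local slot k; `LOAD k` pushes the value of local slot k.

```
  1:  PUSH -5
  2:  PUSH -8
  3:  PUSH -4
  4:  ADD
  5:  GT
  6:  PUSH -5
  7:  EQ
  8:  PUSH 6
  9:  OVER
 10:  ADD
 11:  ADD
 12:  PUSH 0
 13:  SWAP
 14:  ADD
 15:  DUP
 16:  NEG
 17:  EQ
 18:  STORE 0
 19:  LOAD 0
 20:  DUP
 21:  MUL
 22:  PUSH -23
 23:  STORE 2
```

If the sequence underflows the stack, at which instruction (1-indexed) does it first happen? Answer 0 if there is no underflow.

0

PUSH -5   -5
PUSH -8   -5 -8
PUSH -4   -5 -8 -4
ADD       -5 -12
GT        1
PUSH -5   1 -5
EQ        0
PUSH 6    0 6
OVER      0 6 0
ADD       0 6
ADD       6
PUSH 0    6 0
SWAP      0 6
ADD       6
DUP       6 6
NEG       6 -6
EQ        0
STORE 0   (empty)
LOAD 0    0
DUP       0 0
MUL       0
PUSH -23  0 -23
STORE 2   0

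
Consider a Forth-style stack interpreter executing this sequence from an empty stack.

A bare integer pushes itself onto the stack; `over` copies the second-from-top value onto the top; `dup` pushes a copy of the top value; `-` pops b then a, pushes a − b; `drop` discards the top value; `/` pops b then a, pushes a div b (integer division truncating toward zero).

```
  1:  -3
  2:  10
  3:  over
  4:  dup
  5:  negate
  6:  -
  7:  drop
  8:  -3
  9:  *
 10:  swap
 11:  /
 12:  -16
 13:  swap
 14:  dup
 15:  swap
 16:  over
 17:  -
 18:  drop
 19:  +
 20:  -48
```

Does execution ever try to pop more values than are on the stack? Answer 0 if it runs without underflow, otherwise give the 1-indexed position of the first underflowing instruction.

0

-3     → [-3]
10     → [-3, 10]
over   → [-3, 10, -3]
dup    → [-3, 10, -3, -3]
negate → [-3, 10, -3, 3]
-      → [-3, 10, -6]
drop   → [-3, 10]
-3     → [-3, 10, -3]
*      → [-3, -30]
swap   → [-30, -3]
/      → [10]
-16    → [10, -16]
swap   → [-16, 10]
dup    → [-16, 10, 10]
swap   → [-16, 10, 10]
over   → [-16, 10, 10, 10]
-      → [-16, 10, 0]
drop   → [-16, 10]
+      → [-6]
-48    → [-6, -48]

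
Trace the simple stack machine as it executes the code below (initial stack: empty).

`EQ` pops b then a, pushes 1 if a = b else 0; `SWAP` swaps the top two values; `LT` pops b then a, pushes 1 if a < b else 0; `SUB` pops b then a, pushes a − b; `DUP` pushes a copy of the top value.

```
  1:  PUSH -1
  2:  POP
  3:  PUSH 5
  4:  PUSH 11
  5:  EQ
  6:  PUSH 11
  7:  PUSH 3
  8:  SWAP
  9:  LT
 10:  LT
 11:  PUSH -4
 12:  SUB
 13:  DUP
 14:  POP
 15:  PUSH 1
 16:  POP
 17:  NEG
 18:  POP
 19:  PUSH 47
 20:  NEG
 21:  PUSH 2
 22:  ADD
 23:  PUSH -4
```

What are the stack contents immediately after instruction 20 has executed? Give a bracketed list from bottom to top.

[-47]

PUSH -1  -1
POP      (empty)
PUSH 5   5
PUSH 11  5 11
EQ       0
PUSH 11  0 11
PUSH 3   0 11 3
SWAP     0 3 11
LT       0 1
LT       1
PUSH -4  1 -4
SUB      5
DUP      5 5
POP      5
PUSH 1   5 1
POP      5
NEG      -5
POP      (empty)
PUSH 47  47
NEG      -47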